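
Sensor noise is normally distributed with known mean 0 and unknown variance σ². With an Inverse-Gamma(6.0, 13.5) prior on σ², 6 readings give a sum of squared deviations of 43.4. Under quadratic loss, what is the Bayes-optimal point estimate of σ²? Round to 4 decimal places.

Posterior: Inverse-Gamma(shape = 6.0+6/2 = 9.0, scale = 13.5+43.4/2 = 35.2).
Mode = β/(α+1) = 35.2/10.0 = 3.5200.
Mean = β/(α−1) = 35.2/8.0 = 4.4000.
Quadratic loss ⇒ the optimal estimator is the posterior mean.

4.4000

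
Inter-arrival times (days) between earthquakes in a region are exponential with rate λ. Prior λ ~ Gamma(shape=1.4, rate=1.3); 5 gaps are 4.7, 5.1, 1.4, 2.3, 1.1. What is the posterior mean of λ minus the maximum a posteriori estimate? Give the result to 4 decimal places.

0.0629

Σ times = 14.6. Posterior: Gamma(shape = 1.4+5 = 6.4, rate = 1.3+14.6 = 15.9).
Mode = (α−1)/β = 5.4/15.9 = 0.3396.
Mean = α/β = 6.4/15.9 = 0.4025.
Difference = 0.4025 − 0.3396 = 0.0629.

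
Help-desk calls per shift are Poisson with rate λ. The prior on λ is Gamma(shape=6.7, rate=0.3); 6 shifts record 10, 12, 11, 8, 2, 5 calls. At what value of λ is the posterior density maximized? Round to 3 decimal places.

Σ counts = 48. Posterior: Gamma(shape = 6.7+48 = 54.7, rate = 0.3+6 = 6.3).
Mode = (α−1)/β = 53.7/6.3 = 8.524.
Mean = α/β = 54.7/6.3 = 8.683.
This is the posterior mode — the MAP estimate.

8.524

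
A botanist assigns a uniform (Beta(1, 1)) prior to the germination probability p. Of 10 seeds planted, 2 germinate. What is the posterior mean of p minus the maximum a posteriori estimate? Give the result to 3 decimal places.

0.050

Posterior: Beta(1+2, 1+8) = Beta(3, 9).
Mode = (3−1)/(3+9−2) = 2/10 = 0.200.
With a flat prior the MAP equals the MLE, 2/10.
Mean = 3/(3+9) = 3/12 = 0.250.
Difference = 0.250 − 0.200 = 0.050.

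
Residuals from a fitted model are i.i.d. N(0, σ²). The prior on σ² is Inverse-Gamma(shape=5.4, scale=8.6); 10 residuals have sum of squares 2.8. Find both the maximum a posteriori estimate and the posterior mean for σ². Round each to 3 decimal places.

MAP: 0.877. Posterior mean: 1.064.

Posterior: Inverse-Gamma(shape = 5.4+10/2 = 10.4, scale = 8.6+2.8/2 = 10.0).
Mode = β/(α+1) = 10.0/11.4 = 0.877.
Mean = β/(α−1) = 10.0/9.4 = 1.064.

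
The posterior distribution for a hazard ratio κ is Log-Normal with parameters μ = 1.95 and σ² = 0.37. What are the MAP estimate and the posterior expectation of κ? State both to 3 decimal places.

MAP = 4.855; posterior mean = 8.457

Mode = exp(μ − σ²) = exp(1.58) = 4.855.
Mean = exp(μ + σ²/2) = exp(2.135) = 8.457.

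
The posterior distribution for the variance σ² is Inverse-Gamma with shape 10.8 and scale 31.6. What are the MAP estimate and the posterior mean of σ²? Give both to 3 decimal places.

MAP = 2.678; posterior mean = 3.224

Mode = β/(α+1) = 31.6/11.8 = 2.678.
Mean = β/(α−1) = 31.6/9.8 = 3.224.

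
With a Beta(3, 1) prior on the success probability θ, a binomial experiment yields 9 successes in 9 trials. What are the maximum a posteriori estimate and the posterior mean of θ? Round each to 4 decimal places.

Posterior: Beta(3+9, 1+0) = Beta(12, 1).
Since β = 1 ≤ 1 and α > 1, the Beta density is monotone increasing on [0,1]; the mode is at 1.
Mean = 12/(12+1) = 0.9231.

maximum a posteriori estimate = 1.0000, posterior mean = 0.9231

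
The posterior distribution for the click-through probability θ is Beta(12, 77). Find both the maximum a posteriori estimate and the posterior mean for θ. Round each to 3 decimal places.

MAP = 0.126, posterior mean = 0.135

Mode = (12−1)/(12+77−2) = 11/87 = 0.126.
Mean = 12/(12+77) = 12/89 = 0.135.
The mean is pulled above the mode by the posterior's right skew.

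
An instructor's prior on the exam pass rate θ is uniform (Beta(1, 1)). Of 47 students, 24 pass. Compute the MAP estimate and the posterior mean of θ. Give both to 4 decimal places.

MAP estimate = 0.5106, posterior mean = 0.5102

Posterior: Beta(1+24, 1+23) = Beta(25, 24).
Mode = (25−1)/(25+24−2) = 24/47 = 0.5106.
With a flat prior the MAP equals the MLE, 24/47.
Mean = 25/(25+24) = 25/49 = 0.5102.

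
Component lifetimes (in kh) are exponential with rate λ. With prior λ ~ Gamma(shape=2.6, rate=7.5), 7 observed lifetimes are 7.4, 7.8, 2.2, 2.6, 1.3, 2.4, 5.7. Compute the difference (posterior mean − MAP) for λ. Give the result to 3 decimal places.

0.027

Σ times = 29.4. Posterior: Gamma(shape = 2.6+7 = 9.6, rate = 7.5+29.4 = 36.9).
Mode = (α−1)/β = 8.6/36.9 = 0.233.
Mean = α/β = 9.6/36.9 = 0.260.
Difference = 0.260 − 0.233 = 0.027.
The posterior is right-skewed, so the mean exceeds the mode.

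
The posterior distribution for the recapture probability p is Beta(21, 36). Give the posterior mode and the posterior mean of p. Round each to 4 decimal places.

MAP = 0.3636; posterior mean = 0.3684

Mode = (21−1)/(21+36−2) = 20/55 = 0.3636.
Mean = 21/(21+36) = 21/57 = 0.3684.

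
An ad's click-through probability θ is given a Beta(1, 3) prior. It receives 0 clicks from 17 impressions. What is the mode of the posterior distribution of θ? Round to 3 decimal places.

0.000

Posterior: Beta(1+0, 3+17) = Beta(1, 20).
Since α = 1 ≤ 1 and β > 1, the Beta density is monotone decreasing on [0,1]; the mode is at 0.
Mean = 1/(1+20) = 0.048.
This is the posterior mode — the MAP estimate.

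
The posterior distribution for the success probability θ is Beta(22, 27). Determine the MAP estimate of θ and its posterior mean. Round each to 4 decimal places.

Mode = (22−1)/(22+27−2) = 21/47 = 0.4468.
Mean = 22/(22+27) = 22/49 = 0.4490.
Right-skewed posterior ⇒ mode < mean.

θ_MAP = 0.4468, E[θ|data] = 0.4490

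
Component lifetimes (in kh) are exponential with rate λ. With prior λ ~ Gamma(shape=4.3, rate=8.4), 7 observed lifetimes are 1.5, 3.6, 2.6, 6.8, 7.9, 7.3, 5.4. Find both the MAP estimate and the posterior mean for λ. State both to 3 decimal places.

Σ times = 35.1. Posterior: Gamma(shape = 4.3+7 = 11.3, rate = 8.4+35.1 = 43.5).
Mode = (α−1)/β = 10.3/43.5 = 0.237.
Mean = α/β = 11.3/43.5 = 0.260.

λ_MAP = 0.237, E[λ|data] = 0.260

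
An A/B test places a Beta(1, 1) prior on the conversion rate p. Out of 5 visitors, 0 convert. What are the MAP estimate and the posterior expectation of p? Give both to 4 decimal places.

MAP: 0.0000. Posterior mean: 0.1429.

Posterior: Beta(1+0, 1+5) = Beta(1, 6).
Since α = 1 ≤ 1 and β > 1, the Beta density is monotone decreasing on [0,1]; the mode is at 0.
Mean = 1/(1+6) = 0.1429.
The mean is pulled above the mode by the posterior's right skew.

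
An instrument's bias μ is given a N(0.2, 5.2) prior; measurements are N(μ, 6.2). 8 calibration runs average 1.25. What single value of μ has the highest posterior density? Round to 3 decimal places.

1.114

Posterior for μ is Normal. Precision-weighted mean: (1/5.2·0.2 + 8/6.2·1.25) / (1/5.2 + 8/6.2) = 1.114.
A Normal posterior is symmetric, so mode = mean.
This is the posterior mode — the MAP estimate.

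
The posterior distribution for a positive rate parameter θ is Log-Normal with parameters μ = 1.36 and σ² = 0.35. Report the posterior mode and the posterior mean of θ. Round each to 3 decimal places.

MAP = 2.746, posterior mean = 4.641

Mode = exp(μ − σ²) = exp(1.01) = 2.746.
Mean = exp(μ + σ²/2) = exp(1.535) = 4.641.
Right-skewed posterior ⇒ mode < mean.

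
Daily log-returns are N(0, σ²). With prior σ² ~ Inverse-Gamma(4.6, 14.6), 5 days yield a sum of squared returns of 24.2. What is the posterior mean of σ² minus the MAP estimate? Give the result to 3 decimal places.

Posterior: Inverse-Gamma(shape = 4.6+5/2 = 7.1, scale = 14.6+24.2/2 = 26.7).
Mode = β/(α+1) = 26.7/8.1 = 3.296.
Mean = β/(α−1) = 26.7/6.1 = 4.377.
Difference = 4.377 − 3.296 = 1.081.

1.081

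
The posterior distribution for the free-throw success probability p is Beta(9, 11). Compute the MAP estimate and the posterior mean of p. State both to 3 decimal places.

MAP estimate = 0.444, posterior mean = 0.450

Mode = (9−1)/(9+11−2) = 8/18 = 0.444.
Mean = 9/(9+11) = 9/20 = 0.450.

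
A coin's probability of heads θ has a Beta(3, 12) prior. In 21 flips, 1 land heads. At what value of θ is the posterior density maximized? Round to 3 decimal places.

0.088

Posterior: Beta(3+1, 12+20) = Beta(4, 32).
Mode = (4−1)/(4+32−2) = 3/34 = 0.088.
Mean = 4/(4+32) = 4/36 = 0.111.
This is the posterior mode — the MAP estimate.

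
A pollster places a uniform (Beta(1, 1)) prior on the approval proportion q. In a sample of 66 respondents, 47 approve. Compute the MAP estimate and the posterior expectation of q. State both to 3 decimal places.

Posterior: Beta(1+47, 1+19) = Beta(48, 20).
Mode = (48−1)/(48+20−2) = 47/66 = 0.712.
Mean = 48/(48+20) = 48/68 = 0.706.

MAP = 0.712; posterior mean = 0.706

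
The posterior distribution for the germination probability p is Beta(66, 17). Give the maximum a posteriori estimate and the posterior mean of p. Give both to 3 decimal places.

MAP: 0.802. Posterior mean: 0.795.

Mode = (66−1)/(66+17−2) = 65/81 = 0.802.
Mean = 66/(66+17) = 66/83 = 0.795.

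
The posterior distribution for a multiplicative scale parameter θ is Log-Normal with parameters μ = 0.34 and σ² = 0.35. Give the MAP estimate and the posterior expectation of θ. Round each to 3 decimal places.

Mode = exp(μ − σ²) = exp(-0.01) = 0.990.
Mean = exp(μ + σ²/2) = exp(0.515) = 1.674.

MAP estimate = 0.990, posterior expectation = 1.674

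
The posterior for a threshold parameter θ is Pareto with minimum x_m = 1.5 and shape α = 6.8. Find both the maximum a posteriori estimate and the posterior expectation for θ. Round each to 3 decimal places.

maximum a posteriori estimate = 1.500, posterior expectation = 1.759

The Pareto density is strictly decreasing on [x_m, ∞), so the mode is x_m = 1.500.
Mean = α·x_m/(α−1) = 6.8·1.5/5.8 = 1.759.
The posterior is right-skewed, so the mean exceeds the mode.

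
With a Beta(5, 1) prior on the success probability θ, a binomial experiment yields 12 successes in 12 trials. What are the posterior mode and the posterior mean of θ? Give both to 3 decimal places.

MAP = 1.000; posterior mean = 0.944

Posterior: Beta(5+12, 1+0) = Beta(17, 1).
Since β = 1 ≤ 1 and α > 1, the Beta density is monotone increasing on [0,1]; the mode is at 1.
Mean = 17/(17+1) = 0.944.
The posterior is left-skewed, so the mode exceeds the mean.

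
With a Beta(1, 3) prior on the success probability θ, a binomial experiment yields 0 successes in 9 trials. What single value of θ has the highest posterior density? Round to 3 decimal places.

Posterior: Beta(1+0, 3+9) = Beta(1, 12).
Since α = 1 ≤ 1 and β > 1, the Beta density is monotone decreasing on [0,1]; the mode is at 0.
Mean = 1/(1+12) = 0.077.
This is the posterior mode — the MAP estimate.

0.000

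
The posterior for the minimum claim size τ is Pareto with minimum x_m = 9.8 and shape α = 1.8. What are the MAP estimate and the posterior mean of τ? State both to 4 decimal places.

MAP: 9.8000. Posterior mean: 22.0500.

The Pareto density is strictly decreasing on [x_m, ∞), so the mode is x_m = 9.8000.
Mean = α·x_m/(α−1) = 1.8·9.8/0.8 = 22.0500.
Mean > mode: the posterior has a right tail.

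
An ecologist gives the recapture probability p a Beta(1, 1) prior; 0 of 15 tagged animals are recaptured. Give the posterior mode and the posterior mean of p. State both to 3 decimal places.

Posterior: Beta(1+0, 1+15) = Beta(1, 16).
Since α = 1 ≤ 1 and β > 1, the Beta density is monotone decreasing on [0,1]; the mode is at 0.
Mean = 1/(1+16) = 0.059.

MAP = 0.000, posterior mean = 0.059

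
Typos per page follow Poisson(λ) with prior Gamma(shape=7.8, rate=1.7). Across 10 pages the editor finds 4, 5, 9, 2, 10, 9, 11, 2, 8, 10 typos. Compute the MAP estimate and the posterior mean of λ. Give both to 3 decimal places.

MAP estimate = 6.564, posterior mean = 6.650

Σ counts = 70. Posterior: Gamma(shape = 7.8+70 = 77.8, rate = 1.7+10 = 11.7).
Mode = (α−1)/β = 76.8/11.7 = 6.564.
Mean = α/β = 77.8/11.7 = 6.650.
Mean > mode: the posterior has a right tail.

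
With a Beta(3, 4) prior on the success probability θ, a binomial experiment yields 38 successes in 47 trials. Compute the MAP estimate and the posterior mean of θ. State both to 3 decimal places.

MAP estimate = 0.769, posterior mean = 0.759

Posterior: Beta(3+38, 4+9) = Beta(41, 13).
Mode = (41−1)/(41+13−2) = 40/52 = 0.769.
Mean = 41/(41+13) = 41/54 = 0.759.
Mode > mean: the posterior has a left tail.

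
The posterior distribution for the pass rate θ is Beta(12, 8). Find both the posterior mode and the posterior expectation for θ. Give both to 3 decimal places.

Mode = (12−1)/(12+8−2) = 11/18 = 0.611.
Mean = 12/(12+8) = 12/20 = 0.600.

MAP = 0.611, posterior mean = 0.600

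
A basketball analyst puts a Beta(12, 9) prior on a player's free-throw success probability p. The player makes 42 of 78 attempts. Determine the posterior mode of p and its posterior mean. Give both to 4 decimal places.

posterior mode = 0.5464, posterior mean = 0.5455

Posterior: Beta(12+42, 9+36) = Beta(54, 45).
Mode = (54−1)/(54+45−2) = 53/97 = 0.5464.
Mean = 54/(54+45) = 54/99 = 0.5455.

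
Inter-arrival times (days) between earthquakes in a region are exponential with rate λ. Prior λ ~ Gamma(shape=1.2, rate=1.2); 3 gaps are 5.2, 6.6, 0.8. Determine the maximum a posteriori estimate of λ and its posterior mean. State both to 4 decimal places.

Σ times = 12.6. Posterior: Gamma(shape = 1.2+3 = 4.2, rate = 1.2+12.6 = 13.8).
Mode = (α−1)/β = 3.2/13.8 = 0.2319.
Mean = α/β = 4.2/13.8 = 0.3043.
Mean > mode: the posterior has a right tail.

maximum a posteriori estimate = 0.2319, posterior mean = 0.3043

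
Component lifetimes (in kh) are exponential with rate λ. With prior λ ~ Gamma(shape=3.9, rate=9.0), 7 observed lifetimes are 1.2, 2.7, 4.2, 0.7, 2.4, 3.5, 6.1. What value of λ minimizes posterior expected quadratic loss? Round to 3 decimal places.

Σ times = 20.8. Posterior: Gamma(shape = 3.9+7 = 10.9, rate = 9.0+20.8 = 29.8).
Mode = (α−1)/β = 9.9/29.8 = 0.332.
Mean = α/β = 10.9/29.8 = 0.366.
Quadratic loss ⇒ the optimal estimator is the posterior mean.

0.366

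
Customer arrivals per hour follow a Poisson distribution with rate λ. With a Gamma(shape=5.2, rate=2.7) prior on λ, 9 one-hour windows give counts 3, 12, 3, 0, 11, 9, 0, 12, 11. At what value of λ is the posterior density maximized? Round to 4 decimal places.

Σ counts = 61. Posterior: Gamma(shape = 5.2+61 = 66.2, rate = 2.7+9 = 11.7).
Mode = (α−1)/β = 65.2/11.7 = 5.5726.
Mean = α/β = 66.2/11.7 = 5.6581.
This is the posterior mode — the MAP estimate.

5.5726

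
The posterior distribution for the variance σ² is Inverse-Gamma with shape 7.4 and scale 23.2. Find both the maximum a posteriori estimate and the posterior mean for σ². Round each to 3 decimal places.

MAP: 2.762. Posterior mean: 3.625.

Mode = β/(α+1) = 23.2/8.4 = 2.762.
Mean = β/(α−1) = 23.2/6.4 = 3.625.
Right-skewed posterior ⇒ mode < mean.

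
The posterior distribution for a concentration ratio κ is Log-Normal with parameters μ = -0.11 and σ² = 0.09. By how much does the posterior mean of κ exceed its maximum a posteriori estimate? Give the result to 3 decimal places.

Mode = exp(μ − σ²) = exp(-0.20) = 0.819.
Mean = exp(μ + σ²/2) = exp(-0.065) = 0.937.
Difference = 0.937 − 0.819 = 0.118.
The mean is pulled above the mode by the posterior's right skew.

0.118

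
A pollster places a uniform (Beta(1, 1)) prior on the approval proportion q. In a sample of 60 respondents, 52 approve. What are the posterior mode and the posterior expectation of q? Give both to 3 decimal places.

Posterior: Beta(1+52, 1+8) = Beta(53, 9).
Mode = (53−1)/(53+9−2) = 52/60 = 0.867.
With a flat prior the MAP equals the MLE, 52/60.
Mean = 53/(53+9) = 53/62 = 0.855.
Mode > mean: the posterior has a left tail.

MAP: 0.867. Posterior mean: 0.855.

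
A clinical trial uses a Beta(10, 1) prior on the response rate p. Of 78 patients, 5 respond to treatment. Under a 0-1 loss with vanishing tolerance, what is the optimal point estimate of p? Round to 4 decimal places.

0.1609

Posterior: Beta(10+5, 1+73) = Beta(15, 74).
Mode = (15−1)/(15+74−2) = 14/87 = 0.1609.
Mean = 15/(15+74) = 15/89 = 0.1685.
This is the posterior mode — the MAP estimate.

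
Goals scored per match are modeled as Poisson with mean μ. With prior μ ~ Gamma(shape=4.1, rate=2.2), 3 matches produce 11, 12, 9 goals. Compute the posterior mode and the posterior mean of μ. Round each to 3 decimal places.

Σ counts = 32. Posterior: Gamma(shape = 4.1+32 = 36.1, rate = 2.2+3 = 5.2).
Mode = (α−1)/β = 35.1/5.2 = 6.750.
Mean = α/β = 36.1/5.2 = 6.942.

MAP: 6.750. Posterior mean: 6.942.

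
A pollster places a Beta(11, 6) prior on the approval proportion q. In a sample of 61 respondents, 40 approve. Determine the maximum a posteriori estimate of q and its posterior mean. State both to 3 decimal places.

q_MAP = 0.658, E[q|data] = 0.654

Posterior: Beta(11+40, 6+21) = Beta(51, 27).
Mode = (51−1)/(51+27−2) = 50/76 = 0.658.
Mean = 51/(51+27) = 51/78 = 0.654.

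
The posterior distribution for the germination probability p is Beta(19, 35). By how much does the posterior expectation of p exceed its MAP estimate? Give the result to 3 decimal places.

Mode = (19−1)/(19+35−2) = 18/52 = 0.346.
Mean = 19/(19+35) = 19/54 = 0.352.
Difference = 0.352 − 0.346 = 0.006.
The posterior is right-skewed, so the mean exceeds the mode.

0.006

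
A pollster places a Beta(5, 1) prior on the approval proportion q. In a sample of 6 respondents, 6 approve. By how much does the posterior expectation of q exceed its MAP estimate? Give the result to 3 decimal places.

Posterior: Beta(5+6, 1+0) = Beta(11, 1).
Since β = 1 ≤ 1 and α > 1, the Beta density is monotone increasing on [0,1]; the mode is at 1.
Mean = 11/(11+1) = 0.917.
Difference = 0.917 − 1.000 = -0.083.

-0.083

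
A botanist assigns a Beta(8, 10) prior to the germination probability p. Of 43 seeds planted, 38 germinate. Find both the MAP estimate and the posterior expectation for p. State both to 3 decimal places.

MAP = 0.763, posterior mean = 0.754

Posterior: Beta(8+38, 10+5) = Beta(46, 15).
Mode = (46−1)/(46+15−2) = 45/59 = 0.763.
Mean = 46/(46+15) = 46/61 = 0.754.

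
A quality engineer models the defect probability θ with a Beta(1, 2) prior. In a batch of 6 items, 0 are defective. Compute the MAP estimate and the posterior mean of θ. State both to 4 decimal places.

MAP estimate = 0.0000, posterior mean = 0.1111

Posterior: Beta(1+0, 2+6) = Beta(1, 8).
Since α = 1 ≤ 1 and β > 1, the Beta density is monotone decreasing on [0,1]; the mode is at 0.
Mean = 1/(1+8) = 0.1111.
The mean is pulled above the mode by the posterior's right skew.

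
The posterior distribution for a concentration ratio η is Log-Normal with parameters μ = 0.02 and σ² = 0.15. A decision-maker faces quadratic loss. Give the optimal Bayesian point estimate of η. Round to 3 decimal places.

1.100

Mode = exp(μ − σ²) = exp(-0.13) = 0.878.
Mean = exp(μ + σ²/2) = exp(0.095) = 1.100.
Quadratic loss ⇒ the optimal estimator is the posterior mean.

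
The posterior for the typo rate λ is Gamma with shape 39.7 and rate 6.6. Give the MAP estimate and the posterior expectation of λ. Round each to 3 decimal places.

Mode = (α−1)/β = 38.7/6.6 = 5.864.
Mean = α/β = 39.7/6.6 = 6.015.

MAP = 5.864, posterior mean = 6.015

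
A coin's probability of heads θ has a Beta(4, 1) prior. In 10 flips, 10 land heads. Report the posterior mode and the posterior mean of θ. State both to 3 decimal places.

posterior mode = 1.000, posterior mean = 0.933

Posterior: Beta(4+10, 1+0) = Beta(14, 1).
Since β = 1 ≤ 1 and α > 1, the Beta density is monotone increasing on [0,1]; the mode is at 1.
Mean = 14/(14+1) = 0.933.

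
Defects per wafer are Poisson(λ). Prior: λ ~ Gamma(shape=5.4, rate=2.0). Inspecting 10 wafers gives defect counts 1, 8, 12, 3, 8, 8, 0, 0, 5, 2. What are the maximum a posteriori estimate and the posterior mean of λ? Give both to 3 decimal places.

maximum a posteriori estimate = 4.283, posterior mean = 4.367

Σ counts = 47. Posterior: Gamma(shape = 5.4+47 = 52.4, rate = 2.0+10 = 12.0).
Mode = (α−1)/β = 51.4/12.0 = 4.283.
Mean = α/β = 52.4/12.0 = 4.367.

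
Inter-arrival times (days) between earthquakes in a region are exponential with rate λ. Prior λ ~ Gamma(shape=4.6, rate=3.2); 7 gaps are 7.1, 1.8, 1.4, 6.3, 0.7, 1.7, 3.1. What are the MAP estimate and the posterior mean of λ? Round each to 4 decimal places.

Σ times = 22.1. Posterior: Gamma(shape = 4.6+7 = 11.6, rate = 3.2+22.1 = 25.3).
Mode = (α−1)/β = 10.6/25.3 = 0.4190.
Mean = α/β = 11.6/25.3 = 0.4585.

MAP: 0.4190. Posterior mean: 0.4585.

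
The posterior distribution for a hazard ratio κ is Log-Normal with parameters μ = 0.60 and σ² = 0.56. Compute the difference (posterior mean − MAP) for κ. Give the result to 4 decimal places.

1.3701

Mode = exp(μ − σ²) = exp(0.04) = 1.0408.
Mean = exp(μ + σ²/2) = exp(0.880) = 2.4109.
Difference = 2.4109 − 1.0408 = 1.3701.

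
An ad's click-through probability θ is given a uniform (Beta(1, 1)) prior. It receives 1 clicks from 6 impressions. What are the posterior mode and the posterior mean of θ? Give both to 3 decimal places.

Posterior: Beta(1+1, 1+5) = Beta(2, 6).
Mode = (2−1)/(2+6−2) = 1/6 = 0.167.
With a flat prior the MAP equals the MLE, 1/6.
Mean = 2/(2+6) = 2/8 = 0.250.
The mean is pulled above the mode by the posterior's right skew.

MAP = 0.167, posterior mean = 0.250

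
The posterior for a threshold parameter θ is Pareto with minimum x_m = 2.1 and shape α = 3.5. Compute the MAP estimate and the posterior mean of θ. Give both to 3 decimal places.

MAP = 2.100, posterior mean = 2.940

The Pareto density is strictly decreasing on [x_m, ∞), so the mode is x_m = 2.100.
Mean = α·x_m/(α−1) = 3.5·2.1/2.5 = 2.940.
Mean > mode: the posterior has a right tail.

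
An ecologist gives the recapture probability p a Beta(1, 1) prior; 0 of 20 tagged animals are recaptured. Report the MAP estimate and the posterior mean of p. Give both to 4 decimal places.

Posterior: Beta(1+0, 1+20) = Beta(1, 21).
Since α = 1 ≤ 1 and β > 1, the Beta density is monotone decreasing on [0,1]; the mode is at 0.
Mean = 1/(1+21) = 0.0455.
The mean is pulled above the mode by the posterior's right skew.

p_MAP = 0.0000, E[p|data] = 0.0455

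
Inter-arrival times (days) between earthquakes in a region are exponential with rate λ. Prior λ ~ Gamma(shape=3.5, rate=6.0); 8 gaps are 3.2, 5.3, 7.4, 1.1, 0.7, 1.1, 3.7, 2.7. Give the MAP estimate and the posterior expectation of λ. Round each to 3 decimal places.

Σ times = 25.2. Posterior: Gamma(shape = 3.5+8 = 11.5, rate = 6.0+25.2 = 31.2).
Mode = (α−1)/β = 10.5/31.2 = 0.337.
Mean = α/β = 11.5/31.2 = 0.369.
Right-skewed posterior ⇒ mode < mean.

MAP = 0.337, posterior mean = 0.369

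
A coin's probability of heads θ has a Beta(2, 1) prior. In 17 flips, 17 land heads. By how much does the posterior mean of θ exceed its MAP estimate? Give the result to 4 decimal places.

Posterior: Beta(2+17, 1+0) = Beta(19, 1).
Since β = 1 ≤ 1 and α > 1, the Beta density is monotone increasing on [0,1]; the mode is at 1.
Mean = 19/(19+1) = 0.9500.
Difference = 0.9500 − 1.0000 = -0.0500.

-0.0500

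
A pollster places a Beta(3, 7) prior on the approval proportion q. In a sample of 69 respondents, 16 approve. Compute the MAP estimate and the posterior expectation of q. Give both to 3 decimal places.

Posterior: Beta(3+16, 7+53) = Beta(19, 60).
Mode = (19−1)/(19+60−2) = 18/77 = 0.234.
Mean = 19/(19+60) = 19/79 = 0.241.
The mean is pulled above the mode by the posterior's right skew.

MAP = 0.234, posterior mean = 0.241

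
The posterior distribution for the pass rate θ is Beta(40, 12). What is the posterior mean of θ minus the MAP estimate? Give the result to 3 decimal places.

-0.011

Mode = (40−1)/(40+12−2) = 39/50 = 0.780.
Mean = 40/(40+12) = 40/52 = 0.769.
Difference = 0.769 − 0.780 = -0.011.
The mean is pulled below the mode by the posterior's left skew.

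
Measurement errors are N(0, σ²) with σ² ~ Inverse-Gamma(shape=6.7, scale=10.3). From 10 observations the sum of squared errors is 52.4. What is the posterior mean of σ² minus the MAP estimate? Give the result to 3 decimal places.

0.537

Posterior: Inverse-Gamma(shape = 6.7+10/2 = 11.7, scale = 10.3+52.4/2 = 36.5).
Mode = β/(α+1) = 36.5/12.7 = 2.874.
Mean = β/(α−1) = 36.5/10.7 = 3.411.
Difference = 3.411 − 2.874 = 0.537.
Mean > mode: the posterior has a right tail.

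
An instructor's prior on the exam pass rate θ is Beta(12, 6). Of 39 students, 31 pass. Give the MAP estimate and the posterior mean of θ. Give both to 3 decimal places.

MAP = 0.764; posterior mean = 0.754

Posterior: Beta(12+31, 6+8) = Beta(43, 14).
Mode = (43−1)/(43+14−2) = 42/55 = 0.764.
Mean = 43/(43+14) = 43/57 = 0.754.
Mode > mean: the posterior has a left tail.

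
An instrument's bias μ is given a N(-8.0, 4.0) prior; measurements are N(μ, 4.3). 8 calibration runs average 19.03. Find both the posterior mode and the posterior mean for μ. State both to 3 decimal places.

Posterior for μ is Normal. Precision-weighted mean: (1/4.0·-8.0 + 8/4.3·19.03) / (1/4.0 + 8/4.3) = 15.828.
A Normal posterior is symmetric, so mode = mean.

MAP = 15.828, posterior mean = 15.828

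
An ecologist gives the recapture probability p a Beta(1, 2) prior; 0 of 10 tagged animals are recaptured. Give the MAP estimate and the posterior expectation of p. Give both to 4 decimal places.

MAP = 0.0000; posterior mean = 0.0769

Posterior: Beta(1+0, 2+10) = Beta(1, 12).
Since α = 1 ≤ 1 and β > 1, the Beta density is monotone decreasing on [0,1]; the mode is at 0.
Mean = 1/(1+12) = 0.0769.
The mean is pulled above the mode by the posterior's right skew.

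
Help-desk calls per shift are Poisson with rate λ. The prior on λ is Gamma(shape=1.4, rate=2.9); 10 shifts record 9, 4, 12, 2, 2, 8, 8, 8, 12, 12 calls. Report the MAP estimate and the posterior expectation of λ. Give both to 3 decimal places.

MAP = 6.000, posterior mean = 6.078

Σ counts = 77. Posterior: Gamma(shape = 1.4+77 = 78.4, rate = 2.9+10 = 12.9).
Mode = (α−1)/β = 77.4/12.9 = 6.000.
Mean = α/β = 78.4/12.9 = 6.078.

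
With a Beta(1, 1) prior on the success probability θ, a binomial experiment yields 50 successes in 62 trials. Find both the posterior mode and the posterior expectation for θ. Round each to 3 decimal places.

MAP = 0.806; posterior mean = 0.797

Posterior: Beta(1+50, 1+12) = Beta(51, 13).
Mode = (51−1)/(51+13−2) = 50/62 = 0.806.
With a flat prior the MAP equals the MLE, 50/62.
Mean = 51/(51+13) = 51/64 = 0.797.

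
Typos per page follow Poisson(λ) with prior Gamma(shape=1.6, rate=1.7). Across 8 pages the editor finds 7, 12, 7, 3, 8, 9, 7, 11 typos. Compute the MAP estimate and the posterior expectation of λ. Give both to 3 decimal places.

MAP = 6.660, posterior mean = 6.763

Σ counts = 64. Posterior: Gamma(shape = 1.6+64 = 65.6, rate = 1.7+8 = 9.7).
Mode = (α−1)/β = 64.6/9.7 = 6.660.
Mean = α/β = 65.6/9.7 = 6.763.
Mean > mode: the posterior has a right tail.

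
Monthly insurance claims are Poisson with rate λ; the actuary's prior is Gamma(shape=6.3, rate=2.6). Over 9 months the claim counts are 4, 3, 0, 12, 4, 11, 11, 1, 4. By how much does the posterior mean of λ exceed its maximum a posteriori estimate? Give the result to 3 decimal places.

Σ counts = 50. Posterior: Gamma(shape = 6.3+50 = 56.3, rate = 2.6+9 = 11.6).
Mode = (α−1)/β = 55.3/11.6 = 4.767.
Mean = α/β = 56.3/11.6 = 4.853.
Difference = 4.853 − 4.767 = 0.086.

0.086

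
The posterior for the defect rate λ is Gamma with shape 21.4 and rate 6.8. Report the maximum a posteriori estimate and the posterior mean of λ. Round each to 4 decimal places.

λ_MAP = 3.0000, E[λ|data] = 3.1471

Mode = (α−1)/β = 20.4/6.8 = 3.0000.
Mean = α/β = 21.4/6.8 = 3.1471.
Right-skewed posterior ⇒ mode < mean.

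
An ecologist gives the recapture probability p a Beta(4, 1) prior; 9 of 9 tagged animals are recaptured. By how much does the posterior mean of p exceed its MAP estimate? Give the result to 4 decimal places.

Posterior: Beta(4+9, 1+0) = Beta(13, 1).
Since β = 1 ≤ 1 and α > 1, the Beta density is monotone increasing on [0,1]; the mode is at 1.
Mean = 13/(13+1) = 0.9286.
Difference = 0.9286 − 1.0000 = -0.0714.

-0.0714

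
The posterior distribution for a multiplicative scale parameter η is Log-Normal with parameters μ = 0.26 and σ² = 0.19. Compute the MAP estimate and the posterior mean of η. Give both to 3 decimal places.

MAP = 1.073, posterior mean = 1.426

Mode = exp(μ − σ²) = exp(0.07) = 1.073.
Mean = exp(μ + σ²/2) = exp(0.355) = 1.426.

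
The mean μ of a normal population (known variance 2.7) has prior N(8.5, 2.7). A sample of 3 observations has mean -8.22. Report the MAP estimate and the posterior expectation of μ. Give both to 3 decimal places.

Posterior for μ is Normal. Precision-weighted mean: (1/2.7·8.5 + 3/2.7·-8.22) / (1/2.7 + 3/2.7) = -4.040.
A Normal posterior is symmetric, so mode = mean.

MAP estimate = -4.040, posterior expectation = -4.040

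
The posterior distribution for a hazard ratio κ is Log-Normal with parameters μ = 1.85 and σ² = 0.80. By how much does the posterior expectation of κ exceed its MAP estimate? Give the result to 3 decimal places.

Mode = exp(μ − σ²) = exp(1.05) = 2.858.
Mean = exp(μ + σ²/2) = exp(2.250) = 9.488.
Difference = 9.488 − 2.858 = 6.630.

6.630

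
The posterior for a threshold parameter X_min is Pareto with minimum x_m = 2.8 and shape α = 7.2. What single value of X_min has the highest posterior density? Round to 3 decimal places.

2.800

The Pareto density is strictly decreasing on [x_m, ∞), so the mode is x_m = 2.800.
Mean = α·x_m/(α−1) = 7.2·2.8/6.2 = 3.252.
This is the posterior mode — the MAP estimate.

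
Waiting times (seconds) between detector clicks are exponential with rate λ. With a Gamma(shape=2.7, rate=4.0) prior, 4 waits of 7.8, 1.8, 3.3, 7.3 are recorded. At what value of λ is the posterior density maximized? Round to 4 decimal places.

0.2355

Σ times = 20.2. Posterior: Gamma(shape = 2.7+4 = 6.7, rate = 4.0+20.2 = 24.2).
Mode = (α−1)/β = 5.7/24.2 = 0.2355.
Mean = α/β = 6.7/24.2 = 0.2769.
This is the posterior mode — the MAP estimate.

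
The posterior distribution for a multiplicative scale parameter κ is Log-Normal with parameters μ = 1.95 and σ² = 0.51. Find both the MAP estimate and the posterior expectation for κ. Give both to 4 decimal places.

MAP = 4.2207; posterior mean = 9.0703

Mode = exp(μ − σ²) = exp(1.44) = 4.2207.
Mean = exp(μ + σ²/2) = exp(2.205) = 9.0703.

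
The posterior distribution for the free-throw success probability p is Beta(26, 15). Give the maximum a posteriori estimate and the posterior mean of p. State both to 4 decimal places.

MAP = 0.6410; posterior mean = 0.6341

Mode = (26−1)/(26+15−2) = 25/39 = 0.6410.
Mean = 26/(26+15) = 26/41 = 0.6341.
The mean is pulled below the mode by the posterior's left skew.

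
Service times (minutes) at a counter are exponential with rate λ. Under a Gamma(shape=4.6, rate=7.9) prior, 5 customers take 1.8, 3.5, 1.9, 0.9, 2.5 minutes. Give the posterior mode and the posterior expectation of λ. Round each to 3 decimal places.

posterior mode = 0.465, posterior expectation = 0.519

Σ times = 10.6. Posterior: Gamma(shape = 4.6+5 = 9.6, rate = 7.9+10.6 = 18.5).
Mode = (α−1)/β = 8.6/18.5 = 0.465.
Mean = α/β = 9.6/18.5 = 0.519.
The posterior is right-skewed, so the mean exceeds the mode.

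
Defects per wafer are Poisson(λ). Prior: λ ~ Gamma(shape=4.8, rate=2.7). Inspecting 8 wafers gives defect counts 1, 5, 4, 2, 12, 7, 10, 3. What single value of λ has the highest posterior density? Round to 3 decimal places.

4.467

Σ counts = 44. Posterior: Gamma(shape = 4.8+44 = 48.8, rate = 2.7+8 = 10.7).
Mode = (α−1)/β = 47.8/10.7 = 4.467.
Mean = α/β = 48.8/10.7 = 4.561.
This is the posterior mode — the MAP estimate.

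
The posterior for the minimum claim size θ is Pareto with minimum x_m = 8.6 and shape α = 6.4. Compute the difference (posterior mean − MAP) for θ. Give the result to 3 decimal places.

The Pareto density is strictly decreasing on [x_m, ∞), so the mode is x_m = 8.600.
Mean = α·x_m/(α−1) = 6.4·8.6/5.4 = 10.193.
Difference = 10.193 − 8.600 = 1.593.

1.593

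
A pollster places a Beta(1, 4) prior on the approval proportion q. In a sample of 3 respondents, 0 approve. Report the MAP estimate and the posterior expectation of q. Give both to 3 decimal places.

MAP = 0.000; posterior mean = 0.125

Posterior: Beta(1+0, 4+3) = Beta(1, 7).
Since α = 1 ≤ 1 and β > 1, the Beta density is monotone decreasing on [0,1]; the mode is at 0.
Mean = 1/(1+7) = 0.125.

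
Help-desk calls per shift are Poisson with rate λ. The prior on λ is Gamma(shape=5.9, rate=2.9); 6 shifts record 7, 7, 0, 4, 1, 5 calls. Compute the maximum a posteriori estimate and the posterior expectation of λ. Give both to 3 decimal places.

Σ counts = 24. Posterior: Gamma(shape = 5.9+24 = 29.9, rate = 2.9+6 = 8.9).
Mode = (α−1)/β = 28.9/8.9 = 3.247.
Mean = α/β = 29.9/8.9 = 3.360.

MAP = 3.247; posterior mean = 3.360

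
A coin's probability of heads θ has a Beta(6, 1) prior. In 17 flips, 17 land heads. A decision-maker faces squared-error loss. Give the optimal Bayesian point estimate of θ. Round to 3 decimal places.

0.958

Posterior: Beta(6+17, 1+0) = Beta(23, 1).
Since β = 1 ≤ 1 and α > 1, the Beta density is monotone increasing on [0,1]; the mode is at 1.
Mean = 23/(23+1) = 0.958.
Squared-error loss ⇒ the optimal estimator is the posterior mean.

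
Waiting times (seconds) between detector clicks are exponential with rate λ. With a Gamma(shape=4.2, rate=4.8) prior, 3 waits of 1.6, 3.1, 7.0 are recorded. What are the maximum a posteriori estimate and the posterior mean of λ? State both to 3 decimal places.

MAP = 0.376; posterior mean = 0.436

Σ times = 11.7. Posterior: Gamma(shape = 4.2+3 = 7.2, rate = 4.8+11.7 = 16.5).
Mode = (α−1)/β = 6.2/16.5 = 0.376.
Mean = α/β = 7.2/16.5 = 0.436.
Mean > mode: the posterior has a right tail.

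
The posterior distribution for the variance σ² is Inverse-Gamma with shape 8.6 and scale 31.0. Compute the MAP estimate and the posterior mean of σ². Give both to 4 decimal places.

Mode = β/(α+1) = 31.0/9.6 = 3.2292.
Mean = β/(α−1) = 31.0/7.6 = 4.0789.

MAP = 3.2292; posterior mean = 4.0789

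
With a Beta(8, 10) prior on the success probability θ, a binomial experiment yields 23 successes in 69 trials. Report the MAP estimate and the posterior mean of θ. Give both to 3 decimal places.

θ_MAP = 0.353, E[θ|data] = 0.356

Posterior: Beta(8+23, 10+46) = Beta(31, 56).
Mode = (31−1)/(31+56−2) = 30/85 = 0.353.
Mean = 31/(31+56) = 31/87 = 0.356.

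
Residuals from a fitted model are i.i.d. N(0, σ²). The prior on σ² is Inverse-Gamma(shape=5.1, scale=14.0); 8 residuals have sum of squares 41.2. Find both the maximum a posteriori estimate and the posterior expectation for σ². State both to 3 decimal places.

Posterior: Inverse-Gamma(shape = 5.1+8/2 = 9.1, scale = 14.0+41.2/2 = 34.6).
Mode = β/(α+1) = 34.6/10.1 = 3.426.
Mean = β/(α−1) = 34.6/8.1 = 4.272.
Right-skewed posterior ⇒ mode < mean.

maximum a posteriori estimate = 3.426, posterior expectation = 4.272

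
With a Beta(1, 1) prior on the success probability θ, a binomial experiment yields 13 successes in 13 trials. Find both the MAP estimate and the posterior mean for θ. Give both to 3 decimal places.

Posterior: Beta(1+13, 1+0) = Beta(14, 1).
Since β = 1 ≤ 1 and α > 1, the Beta density is monotone increasing on [0,1]; the mode is at 1.
Mean = 14/(14+1) = 0.933.

θ_MAP = 1.000, E[θ|data] = 0.933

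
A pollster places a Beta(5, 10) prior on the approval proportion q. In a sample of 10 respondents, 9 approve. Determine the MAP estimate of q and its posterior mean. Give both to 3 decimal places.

Posterior: Beta(5+9, 10+1) = Beta(14, 11).
Mode = (14−1)/(14+11−2) = 13/23 = 0.565.
Mean = 14/(14+11) = 14/25 = 0.560.

MAP = 0.565, posterior mean = 0.560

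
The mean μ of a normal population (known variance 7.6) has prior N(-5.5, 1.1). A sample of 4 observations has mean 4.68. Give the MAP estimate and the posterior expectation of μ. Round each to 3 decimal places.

MAP = -1.767; posterior mean = -1.767

Posterior for μ is Normal. Precision-weighted mean: (1/1.1·-5.5 + 4/7.6·4.68) / (1/1.1 + 4/7.6) = -1.767.
A Normal posterior is symmetric, so mode = mean.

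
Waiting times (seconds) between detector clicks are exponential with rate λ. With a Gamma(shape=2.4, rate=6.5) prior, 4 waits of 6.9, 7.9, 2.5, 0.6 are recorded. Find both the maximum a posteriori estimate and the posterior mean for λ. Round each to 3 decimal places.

Σ times = 17.9. Posterior: Gamma(shape = 2.4+4 = 6.4, rate = 6.5+17.9 = 24.4).
Mode = (α−1)/β = 5.4/24.4 = 0.221.
Mean = α/β = 6.4/24.4 = 0.262.

MAP = 0.221; posterior mean = 0.262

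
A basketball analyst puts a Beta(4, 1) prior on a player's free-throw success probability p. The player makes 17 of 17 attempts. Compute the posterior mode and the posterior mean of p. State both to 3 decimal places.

MAP: 1.000. Posterior mean: 0.955.

Posterior: Beta(4+17, 1+0) = Beta(21, 1).
Since β = 1 ≤ 1 and α > 1, the Beta density is monotone increasing on [0,1]; the mode is at 1.
Mean = 21/(21+1) = 0.955.
Left-skewed posterior ⇒ mean < mode.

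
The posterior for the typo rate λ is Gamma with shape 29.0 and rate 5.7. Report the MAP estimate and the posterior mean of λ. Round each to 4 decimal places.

MAP = 4.9123, posterior mean = 5.0877

Mode = (α−1)/β = 28.0/5.7 = 4.9123.
Mean = α/β = 29.0/5.7 = 5.0877.
Right-skewed posterior ⇒ mode < mean.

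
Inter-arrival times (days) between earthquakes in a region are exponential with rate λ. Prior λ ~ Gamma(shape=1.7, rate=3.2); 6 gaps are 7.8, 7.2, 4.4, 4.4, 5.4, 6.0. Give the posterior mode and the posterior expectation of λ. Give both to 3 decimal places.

λ_MAP = 0.174, E[λ|data] = 0.201

Σ times = 35.2. Posterior: Gamma(shape = 1.7+6 = 7.7, rate = 3.2+35.2 = 38.4).
Mode = (α−1)/β = 6.7/38.4 = 0.174.
Mean = α/β = 7.7/38.4 = 0.201.
Right-skewed posterior ⇒ mode < mean.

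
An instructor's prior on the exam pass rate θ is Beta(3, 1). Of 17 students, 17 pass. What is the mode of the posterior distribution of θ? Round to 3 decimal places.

1.000

Posterior: Beta(3+17, 1+0) = Beta(20, 1).
Since β = 1 ≤ 1 and α > 1, the Beta density is monotone increasing on [0,1]; the mode is at 1.
Mean = 20/(20+1) = 0.952.
This is the posterior mode — the MAP estimate.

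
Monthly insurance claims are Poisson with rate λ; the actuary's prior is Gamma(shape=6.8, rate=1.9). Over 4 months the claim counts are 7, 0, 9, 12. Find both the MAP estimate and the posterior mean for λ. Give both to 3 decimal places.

Σ counts = 28. Posterior: Gamma(shape = 6.8+28 = 34.8, rate = 1.9+4 = 5.9).
Mode = (α−1)/β = 33.8/5.9 = 5.729.
Mean = α/β = 34.8/5.9 = 5.898.
The posterior is right-skewed, so the mean exceeds the mode.

MAP estimate = 5.729, posterior mean = 5.898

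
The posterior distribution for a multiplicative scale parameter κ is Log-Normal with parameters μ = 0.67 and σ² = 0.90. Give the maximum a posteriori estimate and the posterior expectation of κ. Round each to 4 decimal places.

maximum a posteriori estimate = 0.7945, posterior expectation = 3.0649

Mode = exp(μ − σ²) = exp(-0.23) = 0.7945.
Mean = exp(μ + σ²/2) = exp(1.120) = 3.0649.
The posterior is right-skewed, so the mean exceeds the mode.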